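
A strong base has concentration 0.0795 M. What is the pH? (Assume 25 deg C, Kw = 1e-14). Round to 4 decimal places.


A strong base dissociates completely, so [OH-] equals the given concentration.
pOH = -log10([OH-]) = -log10(0.0795) = 1.099633
pH = 14 - pOH = 14 - 1.099633
pH = 12.900367, rounded to 4 dp:

12.9004


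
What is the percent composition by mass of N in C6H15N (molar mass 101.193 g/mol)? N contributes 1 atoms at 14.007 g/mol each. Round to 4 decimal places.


pct = 100 * (n_elem * M_elem) / M_total
mass_contribution = 1 * 14.007 = 14.007 g/mol
pct = 100 * 14.007 / 101.193
pct = 13.84186653 %, rounded to 4 dp:

13.8419 %


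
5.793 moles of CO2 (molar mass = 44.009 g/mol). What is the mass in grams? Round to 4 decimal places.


mass = n * M
mass = 5.793 * 44.009
mass = 254.944137 g, rounded to 4 dp:

254.9441 g


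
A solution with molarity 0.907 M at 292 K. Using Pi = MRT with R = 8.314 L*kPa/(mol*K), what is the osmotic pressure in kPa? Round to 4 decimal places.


Osmotic pressure (van't Hoff): Pi = M*R*T.
RT = 8.314 * 292 = 2427.688
Pi = 0.907 * 2427.688
Pi = 2201.913016 kPa, rounded to 4 dp:

2201.9130 kPa


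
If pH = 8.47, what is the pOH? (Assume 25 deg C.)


At 25 deg C, pH + pOH = 14.
pOH = 14 - pH = 14 - 8.47
pOH = 5.53:

5.53


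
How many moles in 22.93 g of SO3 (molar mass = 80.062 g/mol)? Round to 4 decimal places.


n = mass / M
n = 22.93 / 80.062
n = 0.28640304 mol, rounded to 4 dp:

0.2864 mol


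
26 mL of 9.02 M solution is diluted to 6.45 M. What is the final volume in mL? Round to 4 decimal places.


Dilution: M1*V1 = M2*V2, solve for V2.
V2 = M1*V1 / M2
V2 = 9.02 * 26 / 6.45
V2 = 234.52 / 6.45
V2 = 36.35968992 mL, rounded to 4 dp:

36.3597 mL


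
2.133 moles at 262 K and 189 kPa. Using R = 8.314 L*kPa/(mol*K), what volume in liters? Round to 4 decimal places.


PV = nRT, solve for V = nRT / P.
nRT = 2.133 * 8.314 * 262 = 4646.2456
V = 4646.2456 / 189
V = 24.58331005 L, rounded to 4 dp:

24.5833 L


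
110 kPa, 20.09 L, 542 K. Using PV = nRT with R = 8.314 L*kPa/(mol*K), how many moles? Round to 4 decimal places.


PV = nRT, solve for n = PV / (RT).
PV = 110 * 20.09 = 2209.9
RT = 8.314 * 542 = 4506.188
n = 2209.9 / 4506.188
n = 0.49041451 mol, rounded to 4 dp:

0.4904 mol


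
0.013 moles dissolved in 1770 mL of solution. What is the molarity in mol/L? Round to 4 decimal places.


Convert volume to liters: V_L = V_mL / 1000.
V_L = 1770 / 1000 = 1.77 L
M = n / V_L = 0.013 / 1.77
M = 0.00734463 mol/L, rounded to 4 dp:

0.0073 mol/L


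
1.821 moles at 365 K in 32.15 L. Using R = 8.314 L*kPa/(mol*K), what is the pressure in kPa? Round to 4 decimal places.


PV = nRT, solve for P = nRT / V.
nRT = 1.821 * 8.314 * 365 = 5526.0248
P = 5526.0248 / 32.15
P = 171.88257543 kPa, rounded to 4 dp:

171.8826 kPa


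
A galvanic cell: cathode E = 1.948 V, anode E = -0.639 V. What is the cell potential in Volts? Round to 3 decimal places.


Standard cell potential: E_cell = E_cathode - E_anode.
E_cell = 1.948 - (-0.639)
E_cell = 2.587 V, rounded to 3 dp:

2.587 V


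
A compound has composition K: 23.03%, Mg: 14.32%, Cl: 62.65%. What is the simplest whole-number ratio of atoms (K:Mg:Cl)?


Assume 100 g of compound, divide each mass% by atomic mass to get moles, then normalize by the smallest to get a raw atom ratio.
Moles per 100 g: K: 23.03/39.098 = 0.589, Mg: 14.32/24.305 = 0.5892, Cl: 62.65/35.453 = 1.7671
Raw ratio (divide by min = 0.589): K: 1.0, Mg: 1.0, Cl: 3.0
Multiply by 1 to clear fractions: K: 1.0 ~= 1, Mg: 1.0 ~= 1, Cl: 3.0 ~= 3
Reduce by GCD to get the simplest whole-number ratio:

1:1:3


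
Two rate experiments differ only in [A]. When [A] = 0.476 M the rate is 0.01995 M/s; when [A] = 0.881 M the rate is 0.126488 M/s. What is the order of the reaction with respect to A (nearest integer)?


Rate is proportional to [A]^n, so rate2/rate1 = ([A]2/[A]1)^n. Take logs to solve for n.
rate2/rate1 = 0.126488 / 0.01995 = 6.3403
[A]2/[A]1 = 0.881 / 0.476 = 1.8508
n = ln(6.3403) / ln(1.8508) = 3.0
Nearest integer order:

3


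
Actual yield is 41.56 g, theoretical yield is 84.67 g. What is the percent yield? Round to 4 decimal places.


% yield = 100 * actual / theoretical
% yield = 100 * 41.56 / 84.67
% yield = 49.08468171 %, rounded to 4 dp:

49.0847 %


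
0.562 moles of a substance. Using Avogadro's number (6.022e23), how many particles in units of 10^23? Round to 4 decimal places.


N = n * NA, then divide by 1e23 for the requested units.
N / 1e23 = n * 6.022
N / 1e23 = 0.562 * 6.022
N / 1e23 = 3.384364, rounded to 4 dp:

3.3844


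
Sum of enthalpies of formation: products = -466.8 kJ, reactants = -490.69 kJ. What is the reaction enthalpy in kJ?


dH_rxn = sum(dH_f products) - sum(dH_f reactants)
dH_rxn = -466.8 - (-490.69)
dH_rxn = 23.89 kJ:

23.89 kJ


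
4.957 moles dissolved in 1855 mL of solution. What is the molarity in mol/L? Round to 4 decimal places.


Convert volume to liters: V_L = V_mL / 1000.
V_L = 1855 / 1000 = 1.855 L
M = n / V_L = 4.957 / 1.855
M = 2.6722372 mol/L, rounded to 4 dp:

2.6722 mol/L


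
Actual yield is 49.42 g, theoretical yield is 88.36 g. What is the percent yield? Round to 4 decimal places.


% yield = 100 * actual / theoretical
% yield = 100 * 49.42 / 88.36
% yield = 55.9302852 %, rounded to 4 dp:

55.9303 %


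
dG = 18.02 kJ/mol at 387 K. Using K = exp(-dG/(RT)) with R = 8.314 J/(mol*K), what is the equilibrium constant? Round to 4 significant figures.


dG is in kJ/mol; multiply by 1000 to match R in J/(mol*K).
RT = 8.314 * 387 = 3217.518 J/mol
exponent = -dG*1000 / (RT) = -(18.02*1000) / 3217.518 = -5.60059027
K = exp(-5.60059027)
K = 0.0036956816, rounded to 4 significant figures:

0.003696


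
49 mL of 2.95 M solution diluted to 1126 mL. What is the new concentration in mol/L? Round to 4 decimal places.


Dilution: M1*V1 = M2*V2, solve for M2.
M2 = M1*V1 / V2
M2 = 2.95 * 49 / 1126
M2 = 144.55 / 1126
M2 = 0.12837478 mol/L, rounded to 4 dp:

0.1284 mol/L


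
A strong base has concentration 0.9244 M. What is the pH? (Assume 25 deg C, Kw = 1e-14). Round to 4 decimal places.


A strong base dissociates completely, so [OH-] equals the given concentration.
pOH = -log10([OH-]) = -log10(0.9244) = 0.03414
pH = 14 - pOH = 14 - 0.03414
pH = 13.96586, rounded to 4 dp:

13.9659


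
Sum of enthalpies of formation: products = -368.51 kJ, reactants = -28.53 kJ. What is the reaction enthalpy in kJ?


dH_rxn = sum(dH_f products) - sum(dH_f reactants)
dH_rxn = -368.51 - (-28.53)
dH_rxn = -339.98 kJ:

-339.98 kJ


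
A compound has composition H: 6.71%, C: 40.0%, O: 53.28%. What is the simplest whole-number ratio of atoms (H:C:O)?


Assume 100 g of compound, divide each mass% by atomic mass to get moles, then normalize by the smallest to get a raw atom ratio.
Moles per 100 g: H: 6.71/1.008 = 6.6567, C: 40.0/12.011 = 3.3303, O: 53.28/15.999 = 3.3302
Raw ratio (divide by min = 3.3302): H: 1.999, C: 1.0, O: 1.0
Multiply by 1 to clear fractions: H: 1.999 ~= 2, C: 1.0 ~= 1, O: 1.0 ~= 1
Reduce by GCD to get the simplest whole-number ratio:

2:1:1


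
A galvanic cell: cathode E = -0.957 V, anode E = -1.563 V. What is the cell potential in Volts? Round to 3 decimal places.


Standard cell potential: E_cell = E_cathode - E_anode.
E_cell = -0.957 - (-1.563)
E_cell = 0.606 V, rounded to 3 dp:

0.606 V


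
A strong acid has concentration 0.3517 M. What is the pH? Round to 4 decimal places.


A strong acid dissociates completely, so [H+] equals the given concentration.
pH = -log10([H+]) = -log10(0.3517)
pH = 0.45382763, rounded to 4 dp:

0.4538


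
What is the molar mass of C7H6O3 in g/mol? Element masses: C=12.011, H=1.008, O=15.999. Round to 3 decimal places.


M = sum(count * atomic_mass) over atoms.
M = 7*12.011 + 6*1.008 + 3*15.999
M = 84.077 + 6.048 + 47.997
M = 138.122 g/mol, rounded to 3 dp:

138.122 g/mol


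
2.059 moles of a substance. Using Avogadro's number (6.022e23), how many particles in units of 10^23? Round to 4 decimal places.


N = n * NA, then divide by 1e23 for the requested units.
N / 1e23 = n * 6.022
N / 1e23 = 2.059 * 6.022
N / 1e23 = 12.399298, rounded to 4 dp:

12.3993


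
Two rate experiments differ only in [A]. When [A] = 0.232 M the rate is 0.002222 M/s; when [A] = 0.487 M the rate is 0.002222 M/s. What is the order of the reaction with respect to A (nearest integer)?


Rate is proportional to [A]^n, so rate2/rate1 = ([A]2/[A]1)^n. Take logs to solve for n.
rate2/rate1 = 0.002222 / 0.002222 = 1.0
[A]2/[A]1 = 0.487 / 0.232 = 2.0991
n = ln(1.0) / ln(2.0991) = 0.0
Nearest integer order:

0


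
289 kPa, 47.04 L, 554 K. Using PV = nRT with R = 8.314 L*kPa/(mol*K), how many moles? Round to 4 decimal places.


PV = nRT, solve for n = PV / (RT).
PV = 289 * 47.04 = 13594.56
RT = 8.314 * 554 = 4605.956
n = 13594.56 / 4605.956
n = 2.95151756 mol, rounded to 4 dp:

2.9515 mol


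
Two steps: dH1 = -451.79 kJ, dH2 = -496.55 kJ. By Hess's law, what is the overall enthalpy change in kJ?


Hess's law: enthalpy is a state function, so add the step enthalpies.
dH_total = dH1 + dH2 = -451.79 + (-496.55)
dH_total = -948.34 kJ:

-948.34 kJ


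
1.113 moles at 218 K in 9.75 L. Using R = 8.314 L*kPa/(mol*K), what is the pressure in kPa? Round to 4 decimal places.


PV = nRT, solve for P = nRT / V.
nRT = 1.113 * 8.314 * 218 = 2017.2591
P = 2017.2591 / 9.75
P = 206.89836923 kPa, rounded to 4 dp:

206.8984 kPa


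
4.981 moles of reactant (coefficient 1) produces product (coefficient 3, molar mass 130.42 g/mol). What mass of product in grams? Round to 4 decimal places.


Use the coefficient ratio to convert reactant moles to product moles, then multiply by the product's molar mass.
moles_P = moles_R * (coeff_P / coeff_R) = 4.981 * (3/1) = 14.943
mass_P = moles_P * M_P = 14.943 * 130.42
mass_P = 1948.86606 g, rounded to 4 dp:

1948.8661 g


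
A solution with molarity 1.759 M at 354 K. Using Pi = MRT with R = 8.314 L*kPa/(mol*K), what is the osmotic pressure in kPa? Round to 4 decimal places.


Osmotic pressure (van't Hoff): Pi = M*R*T.
RT = 8.314 * 354 = 2943.156
Pi = 1.759 * 2943.156
Pi = 5177.011404 kPa, rounded to 4 dp:

5177.0114 kPa


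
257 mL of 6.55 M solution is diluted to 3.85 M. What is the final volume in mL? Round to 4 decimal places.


Dilution: M1*V1 = M2*V2, solve for V2.
V2 = M1*V1 / M2
V2 = 6.55 * 257 / 3.85
V2 = 1683.35 / 3.85
V2 = 437.23376623 mL, rounded to 4 dp:

437.2338 mL


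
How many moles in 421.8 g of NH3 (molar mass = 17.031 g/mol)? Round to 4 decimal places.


n = mass / M
n = 421.8 / 17.031
n = 24.76660208 mol, rounded to 4 dp:

24.7666 mol


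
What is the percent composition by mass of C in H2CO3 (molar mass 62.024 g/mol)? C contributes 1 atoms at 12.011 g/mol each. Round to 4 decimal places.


pct = 100 * (n_elem * M_elem) / M_total
mass_contribution = 1 * 12.011 = 12.011 g/mol
pct = 100 * 12.011 / 62.024
pct = 19.36508448 %, rounded to 4 dp:

19.3651 %


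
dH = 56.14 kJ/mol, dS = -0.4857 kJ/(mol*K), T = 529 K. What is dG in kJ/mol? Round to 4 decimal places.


Gibbs: dG = dH - T*dS (consistent units, dS already in kJ/(mol*K)).
T*dS = 529 * -0.4857 = -256.9353
dG = 56.14 - (-256.9353)
dG = 313.0753 kJ/mol, rounded to 4 dp:

313.0753 kJ/mol


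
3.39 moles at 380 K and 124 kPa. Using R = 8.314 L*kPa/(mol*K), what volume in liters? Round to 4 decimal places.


PV = nRT, solve for V = nRT / P.
nRT = 3.39 * 8.314 * 380 = 10710.0948
V = 10710.0948 / 124
V = 86.37173226 L, rounded to 4 dp:

86.3717 L


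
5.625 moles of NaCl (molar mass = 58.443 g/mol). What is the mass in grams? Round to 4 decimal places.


mass = n * M
mass = 5.625 * 58.443
mass = 328.741875 g, rounded to 4 dp:

328.7419 g


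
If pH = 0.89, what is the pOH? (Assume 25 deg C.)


At 25 deg C, pH + pOH = 14.
pOH = 14 - pH = 14 - 0.89
pOH = 13.11:

13.11


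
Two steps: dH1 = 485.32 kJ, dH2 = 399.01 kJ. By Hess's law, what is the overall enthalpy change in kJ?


Hess's law: enthalpy is a state function, so add the step enthalpies.
dH_total = dH1 + dH2 = 485.32 + (399.01)
dH_total = 884.33 kJ:

884.33 kJ


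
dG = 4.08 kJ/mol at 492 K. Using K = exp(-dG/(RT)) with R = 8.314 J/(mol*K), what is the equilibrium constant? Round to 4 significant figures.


dG is in kJ/mol; multiply by 1000 to match R in J/(mol*K).
RT = 8.314 * 492 = 4090.488 J/mol
exponent = -dG*1000 / (RT) = -(4.08*1000) / 4090.488 = -0.997436
K = exp(-0.997436)
K = 0.36882389, rounded to 4 significant figures:

0.3688


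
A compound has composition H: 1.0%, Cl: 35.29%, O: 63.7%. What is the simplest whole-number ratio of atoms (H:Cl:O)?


Assume 100 g of compound, divide each mass% by atomic mass to get moles, then normalize by the smallest to get a raw atom ratio.
Moles per 100 g: H: 1.0/1.008 = 0.9921, Cl: 35.29/35.453 = 0.9954, O: 63.7/15.999 = 3.9815
Raw ratio (divide by min = 0.9921): H: 1.0, Cl: 1.003, O: 4.013
Multiply by 1 to clear fractions: H: 1.0 ~= 1, Cl: 1.003 ~= 1, O: 4.013 ~= 4
Reduce by GCD to get the simplest whole-number ratio:

1:1:4


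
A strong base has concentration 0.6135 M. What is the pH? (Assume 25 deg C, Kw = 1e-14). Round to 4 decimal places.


A strong base dissociates completely, so [OH-] equals the given concentration.
pOH = -log10([OH-]) = -log10(0.6135) = 0.212185
pH = 14 - pOH = 14 - 0.212185
pH = 13.787815, rounded to 4 dp:

13.7878


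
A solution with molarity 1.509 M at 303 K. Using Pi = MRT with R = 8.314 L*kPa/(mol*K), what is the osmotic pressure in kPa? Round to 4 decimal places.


Osmotic pressure (van't Hoff): Pi = M*R*T.
RT = 8.314 * 303 = 2519.142
Pi = 1.509 * 2519.142
Pi = 3801.385278 kPa, rounded to 4 dp:

3801.3853 kPa


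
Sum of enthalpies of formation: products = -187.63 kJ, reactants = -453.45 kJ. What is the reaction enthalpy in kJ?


dH_rxn = sum(dH_f products) - sum(dH_f reactants)
dH_rxn = -187.63 - (-453.45)
dH_rxn = 265.82 kJ:

265.82 kJ


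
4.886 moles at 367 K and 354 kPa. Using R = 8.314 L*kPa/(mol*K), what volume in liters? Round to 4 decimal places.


PV = nRT, solve for V = nRT / P.
nRT = 4.886 * 8.314 * 367 = 14908.3489
V = 14908.3489 / 354
V = 42.11397994 L, rounded to 4 dp:

42.1140 L


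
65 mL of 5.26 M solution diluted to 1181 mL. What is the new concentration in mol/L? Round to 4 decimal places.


Dilution: M1*V1 = M2*V2, solve for M2.
M2 = M1*V1 / V2
M2 = 5.26 * 65 / 1181
M2 = 341.9 / 1181
M2 = 0.28950042 mol/L, rounded to 4 dp:

0.2895 mol/L


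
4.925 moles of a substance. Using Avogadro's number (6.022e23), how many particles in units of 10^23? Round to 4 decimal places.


N = n * NA, then divide by 1e23 for the requested units.
N / 1e23 = n * 6.022
N / 1e23 = 4.925 * 6.022
N / 1e23 = 29.65835, rounded to 4 dp:

29.6584


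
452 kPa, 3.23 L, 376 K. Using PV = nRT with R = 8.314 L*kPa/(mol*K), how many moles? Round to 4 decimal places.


PV = nRT, solve for n = PV / (RT).
PV = 452 * 3.23 = 1459.96
RT = 8.314 * 376 = 3126.064
n = 1459.96 / 3126.064
n = 0.46702819 mol, rounded to 4 dp:

0.4670 mol


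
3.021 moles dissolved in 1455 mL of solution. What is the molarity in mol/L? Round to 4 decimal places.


Convert volume to liters: V_L = V_mL / 1000.
V_L = 1455 / 1000 = 1.455 L
M = n / V_L = 3.021 / 1.455
M = 2.07628866 mol/L, rounded to 4 dp:

2.0763 mol/L


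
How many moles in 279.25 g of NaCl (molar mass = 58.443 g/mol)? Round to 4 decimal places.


n = mass / M
n = 279.25 / 58.443
n = 4.77815992 mol, rounded to 4 dp:

4.7782 mol


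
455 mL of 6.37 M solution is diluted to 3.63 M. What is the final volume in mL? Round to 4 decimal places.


Dilution: M1*V1 = M2*V2, solve for V2.
V2 = M1*V1 / M2
V2 = 6.37 * 455 / 3.63
V2 = 2898.35 / 3.63
V2 = 798.44352617 mL, rounded to 4 dp:

798.4435 mL


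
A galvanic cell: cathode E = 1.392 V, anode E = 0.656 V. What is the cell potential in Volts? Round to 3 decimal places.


Standard cell potential: E_cell = E_cathode - E_anode.
E_cell = 1.392 - (0.656)
E_cell = 0.736 V, rounded to 3 dp:

0.736 V


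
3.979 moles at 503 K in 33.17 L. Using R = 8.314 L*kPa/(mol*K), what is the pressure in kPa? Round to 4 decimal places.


PV = nRT, solve for P = nRT / V.
nRT = 3.979 * 8.314 * 503 = 16639.9472
P = 16639.9472 / 33.17
P = 501.65653301 kPa, rounded to 4 dp:

501.6565 kPa


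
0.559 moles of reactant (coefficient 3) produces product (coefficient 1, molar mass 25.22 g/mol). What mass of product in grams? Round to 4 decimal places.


Use the coefficient ratio to convert reactant moles to product moles, then multiply by the product's molar mass.
moles_P = moles_R * (coeff_P / coeff_R) = 0.559 * (1/3) = 0.186333
mass_P = moles_P * M_P = 0.186333 * 25.22
mass_P = 4.69931826 g, rounded to 4 dp:

4.6993 g


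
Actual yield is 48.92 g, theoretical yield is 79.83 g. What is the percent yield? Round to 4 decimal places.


% yield = 100 * actual / theoretical
% yield = 100 * 48.92 / 79.83
% yield = 61.28022047 %, rounded to 4 dp:

61.2802 %


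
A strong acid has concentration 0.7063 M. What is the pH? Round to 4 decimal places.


A strong acid dissociates completely, so [H+] equals the given concentration.
pH = -log10([H+]) = -log10(0.7063)
pH = 0.15101079, rounded to 4 dp:

0.1510


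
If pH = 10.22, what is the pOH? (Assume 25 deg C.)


At 25 deg C, pH + pOH = 14.
pOH = 14 - pH = 14 - 10.22
pOH = 3.78:

3.78


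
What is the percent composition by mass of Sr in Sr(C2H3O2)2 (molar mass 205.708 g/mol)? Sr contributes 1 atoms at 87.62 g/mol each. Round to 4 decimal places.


pct = 100 * (n_elem * M_elem) / M_total
mass_contribution = 1 * 87.62 = 87.62 g/mol
pct = 100 * 87.62 / 205.708
pct = 42.59435705 %, rounded to 4 dp:

42.5944 %


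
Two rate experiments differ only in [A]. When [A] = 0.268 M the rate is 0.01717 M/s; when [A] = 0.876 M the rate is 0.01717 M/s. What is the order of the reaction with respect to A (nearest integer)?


Rate is proportional to [A]^n, so rate2/rate1 = ([A]2/[A]1)^n. Take logs to solve for n.
rate2/rate1 = 0.01717 / 0.01717 = 1.0
[A]2/[A]1 = 0.876 / 0.268 = 3.2687
n = ln(1.0) / ln(3.2687) = 0.0
Nearest integer order:

0


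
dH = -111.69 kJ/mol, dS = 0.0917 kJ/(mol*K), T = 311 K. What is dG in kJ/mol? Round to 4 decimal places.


Gibbs: dG = dH - T*dS (consistent units, dS already in kJ/(mol*K)).
T*dS = 311 * 0.0917 = 28.5187
dG = -111.69 - (28.5187)
dG = -140.2087 kJ/mol, rounded to 4 dp:

-140.2087 kJ/mol


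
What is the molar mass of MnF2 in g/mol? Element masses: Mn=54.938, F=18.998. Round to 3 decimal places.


M = sum(count * atomic_mass) over atoms.
M = 1*54.938 + 2*18.998
M = 54.938 + 37.996
M = 92.934 g/mol, rounded to 3 dp:

92.934 g/mol


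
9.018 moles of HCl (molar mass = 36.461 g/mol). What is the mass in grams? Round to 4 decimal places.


mass = n * M
mass = 9.018 * 36.461
mass = 328.805298 g, rounded to 4 dp:

328.8053 g


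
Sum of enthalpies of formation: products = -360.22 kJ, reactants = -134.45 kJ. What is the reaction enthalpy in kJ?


dH_rxn = sum(dH_f products) - sum(dH_f reactants)
dH_rxn = -360.22 - (-134.45)
dH_rxn = -225.77 kJ:

-225.77 kJ


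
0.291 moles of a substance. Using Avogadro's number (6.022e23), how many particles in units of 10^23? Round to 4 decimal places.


N = n * NA, then divide by 1e23 for the requested units.
N / 1e23 = n * 6.022
N / 1e23 = 0.291 * 6.022
N / 1e23 = 1.752402, rounded to 4 dp:

1.7524


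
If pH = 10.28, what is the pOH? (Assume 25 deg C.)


At 25 deg C, pH + pOH = 14.
pOH = 14 - pH = 14 - 10.28
pOH = 3.72:

3.72


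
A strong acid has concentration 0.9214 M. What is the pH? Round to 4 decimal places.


A strong acid dissociates completely, so [H+] equals the given concentration.
pH = -log10([H+]) = -log10(0.9214)
pH = 0.03555179, rounded to 4 dp:

0.0356


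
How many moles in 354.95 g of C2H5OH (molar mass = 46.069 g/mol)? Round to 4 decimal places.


n = mass / M
n = 354.95 / 46.069
n = 7.70474723 mol, rounded to 4 dp:

7.7047 mol


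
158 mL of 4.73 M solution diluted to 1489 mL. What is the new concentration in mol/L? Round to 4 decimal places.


Dilution: M1*V1 = M2*V2, solve for M2.
M2 = M1*V1 / V2
M2 = 4.73 * 158 / 1489
M2 = 747.34 / 1489
M2 = 0.50190732 mol/L, rounded to 4 dp:

0.5019 mol/L


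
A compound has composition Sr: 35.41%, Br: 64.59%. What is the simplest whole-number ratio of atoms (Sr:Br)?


Assume 100 g of compound, divide each mass% by atomic mass to get moles, then normalize by the smallest to get a raw atom ratio.
Moles per 100 g: Sr: 35.41/87.62 = 0.4041, Br: 64.59/79.904 = 0.8083
Raw ratio (divide by min = 0.4041): Sr: 1.0, Br: 2.0
Multiply by 1 to clear fractions: Sr: 1.0 ~= 1, Br: 2.0 ~= 2
Reduce by GCD to get the simplest whole-number ratio:

1:2


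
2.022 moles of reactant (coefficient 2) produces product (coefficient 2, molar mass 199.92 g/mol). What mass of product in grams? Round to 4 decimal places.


Use the coefficient ratio to convert reactant moles to product moles, then multiply by the product's molar mass.
moles_P = moles_R * (coeff_P / coeff_R) = 2.022 * (2/2) = 2.022
mass_P = moles_P * M_P = 2.022 * 199.92
mass_P = 404.23824 g, rounded to 4 dp:

404.2382 g


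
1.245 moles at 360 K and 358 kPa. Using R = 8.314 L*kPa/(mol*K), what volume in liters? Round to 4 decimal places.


PV = nRT, solve for V = nRT / P.
nRT = 1.245 * 8.314 * 360 = 3726.3348
V = 3726.3348 / 358
V = 10.40875642 L, rounded to 4 dp:

10.4088 L


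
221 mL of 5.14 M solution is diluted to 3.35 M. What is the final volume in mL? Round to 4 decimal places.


Dilution: M1*V1 = M2*V2, solve for V2.
V2 = M1*V1 / M2
V2 = 5.14 * 221 / 3.35
V2 = 1135.94 / 3.35
V2 = 339.08656716 mL, rounded to 4 dp:

339.0866 mL


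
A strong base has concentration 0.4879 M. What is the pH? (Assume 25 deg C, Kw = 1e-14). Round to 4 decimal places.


A strong base dissociates completely, so [OH-] equals the given concentration.
pOH = -log10([OH-]) = -log10(0.4879) = 0.311669
pH = 14 - pOH = 14 - 0.311669
pH = 13.688331, rounded to 4 dp:

13.6883


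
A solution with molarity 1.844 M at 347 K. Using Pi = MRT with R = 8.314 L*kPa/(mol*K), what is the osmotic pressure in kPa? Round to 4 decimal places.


Osmotic pressure (van't Hoff): Pi = M*R*T.
RT = 8.314 * 347 = 2884.958
Pi = 1.844 * 2884.958
Pi = 5319.862552 kPa, rounded to 4 dp:

5319.8626 kPa


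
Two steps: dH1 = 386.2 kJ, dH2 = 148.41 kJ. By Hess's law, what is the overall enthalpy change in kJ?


Hess's law: enthalpy is a state function, so add the step enthalpies.
dH_total = dH1 + dH2 = 386.2 + (148.41)
dH_total = 534.61 kJ:

534.61 kJ


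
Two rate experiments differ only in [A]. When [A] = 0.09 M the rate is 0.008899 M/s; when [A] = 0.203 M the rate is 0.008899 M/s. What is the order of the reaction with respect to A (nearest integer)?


Rate is proportional to [A]^n, so rate2/rate1 = ([A]2/[A]1)^n. Take logs to solve for n.
rate2/rate1 = 0.008899 / 0.008899 = 1.0
[A]2/[A]1 = 0.203 / 0.09 = 2.2556
n = ln(1.0) / ln(2.2556) = 0.0
Nearest integer order:

0


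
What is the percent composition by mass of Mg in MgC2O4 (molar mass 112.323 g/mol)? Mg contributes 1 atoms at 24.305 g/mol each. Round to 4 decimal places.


pct = 100 * (n_elem * M_elem) / M_total
mass_contribution = 1 * 24.305 = 24.305 g/mol
pct = 100 * 24.305 / 112.323
pct = 21.638489 %, rounded to 4 dp:

21.6385 %


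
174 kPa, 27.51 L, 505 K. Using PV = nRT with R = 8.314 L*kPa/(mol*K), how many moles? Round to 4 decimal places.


PV = nRT, solve for n = PV / (RT).
PV = 174 * 27.51 = 4786.74
RT = 8.314 * 505 = 4198.57
n = 4786.74 / 4198.57
n = 1.14008817 mol, rounded to 4 dp:

1.1401 mol


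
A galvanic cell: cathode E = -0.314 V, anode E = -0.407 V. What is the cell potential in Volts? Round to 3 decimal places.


Standard cell potential: E_cell = E_cathode - E_anode.
E_cell = -0.314 - (-0.407)
E_cell = 0.093 V, rounded to 3 dp:

0.093 V


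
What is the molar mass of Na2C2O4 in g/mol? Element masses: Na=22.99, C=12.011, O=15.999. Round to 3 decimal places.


M = sum(count * atomic_mass) over atoms.
M = 2*22.99 + 2*12.011 + 4*15.999
M = 45.98 + 24.022 + 63.996
M = 133.998 g/mol, rounded to 3 dp:

133.998 g/mol


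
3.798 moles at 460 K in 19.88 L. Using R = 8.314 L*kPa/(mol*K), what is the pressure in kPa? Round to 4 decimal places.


PV = nRT, solve for P = nRT / V.
nRT = 3.798 * 8.314 * 460 = 14525.2231
P = 14525.2231 / 19.88
P = 730.64502515 kPa, rounded to 4 dp:

730.6450 kPa


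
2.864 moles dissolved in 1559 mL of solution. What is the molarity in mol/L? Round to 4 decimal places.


Convert volume to liters: V_L = V_mL / 1000.
V_L = 1559 / 1000 = 1.559 L
M = n / V_L = 2.864 / 1.559
M = 1.83707505 mol/L, rounded to 4 dp:

1.8371 mol/L


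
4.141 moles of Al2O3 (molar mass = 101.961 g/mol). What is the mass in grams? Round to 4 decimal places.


mass = n * M
mass = 4.141 * 101.961
mass = 422.220501 g, rounded to 4 dp:

422.2205 g


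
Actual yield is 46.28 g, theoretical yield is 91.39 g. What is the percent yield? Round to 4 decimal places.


% yield = 100 * actual / theoretical
% yield = 100 * 46.28 / 91.39
% yield = 50.6401138 %, rounded to 4 dp:

50.6401 %


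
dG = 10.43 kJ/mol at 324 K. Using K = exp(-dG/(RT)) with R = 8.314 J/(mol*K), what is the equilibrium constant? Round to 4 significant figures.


dG is in kJ/mol; multiply by 1000 to match R in J/(mol*K).
RT = 8.314 * 324 = 2693.736 J/mol
exponent = -dG*1000 / (RT) = -(10.43*1000) / 2693.736 = -3.87194588
K = exp(-3.87194588)
K = 0.020817821, rounded to 4 significant figures:

0.02082


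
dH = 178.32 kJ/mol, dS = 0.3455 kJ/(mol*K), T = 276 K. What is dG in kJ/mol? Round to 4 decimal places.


Gibbs: dG = dH - T*dS (consistent units, dS already in kJ/(mol*K)).
T*dS = 276 * 0.3455 = 95.358
dG = 178.32 - (95.358)
dG = 82.962 kJ/mol, rounded to 4 dp:

82.9620 kJ/mol


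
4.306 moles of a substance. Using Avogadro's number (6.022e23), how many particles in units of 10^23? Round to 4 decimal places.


N = n * NA, then divide by 1e23 for the requested units.
N / 1e23 = n * 6.022
N / 1e23 = 4.306 * 6.022
N / 1e23 = 25.930732, rounded to 4 dp:

25.9307


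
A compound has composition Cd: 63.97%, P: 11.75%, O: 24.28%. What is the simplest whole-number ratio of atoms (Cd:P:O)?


Assume 100 g of compound, divide each mass% by atomic mass to get moles, then normalize by the smallest to get a raw atom ratio.
Moles per 100 g: Cd: 63.97/112.414 = 0.5691, P: 11.75/30.974 = 0.3794, O: 24.28/15.999 = 1.5176
Raw ratio (divide by min = 0.3794): Cd: 1.5, P: 1.0, O: 4.001
Multiply by 2 to clear fractions: Cd: 3.0 ~= 3, P: 2.0 ~= 2, O: 8.001 ~= 8
Reduce by GCD to get the simplest whole-number ratio:

3:2:8


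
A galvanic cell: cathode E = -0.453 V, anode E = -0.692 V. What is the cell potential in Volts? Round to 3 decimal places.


Standard cell potential: E_cell = E_cathode - E_anode.
E_cell = -0.453 - (-0.692)
E_cell = 0.239 V, rounded to 3 dp:

0.239 V


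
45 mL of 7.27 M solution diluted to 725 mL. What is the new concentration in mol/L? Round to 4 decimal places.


Dilution: M1*V1 = M2*V2, solve for M2.
M2 = M1*V1 / V2
M2 = 7.27 * 45 / 725
M2 = 327.15 / 725
M2 = 0.45124138 mol/L, rounded to 4 dp:

0.4512 mol/L


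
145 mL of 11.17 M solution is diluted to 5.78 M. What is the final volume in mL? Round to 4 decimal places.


Dilution: M1*V1 = M2*V2, solve for V2.
V2 = M1*V1 / M2
V2 = 11.17 * 145 / 5.78
V2 = 1619.65 / 5.78
V2 = 280.21626298 mL, rounded to 4 dp:

280.2163 mL


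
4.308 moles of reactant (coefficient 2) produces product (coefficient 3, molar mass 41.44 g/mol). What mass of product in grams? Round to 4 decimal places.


Use the coefficient ratio to convert reactant moles to product moles, then multiply by the product's molar mass.
moles_P = moles_R * (coeff_P / coeff_R) = 4.308 * (3/2) = 6.462
mass_P = moles_P * M_P = 6.462 * 41.44
mass_P = 267.78528 g, rounded to 4 dp:

267.7853 g


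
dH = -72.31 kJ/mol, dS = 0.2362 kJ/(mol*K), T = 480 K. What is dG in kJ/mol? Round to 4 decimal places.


Gibbs: dG = dH - T*dS (consistent units, dS already in kJ/(mol*K)).
T*dS = 480 * 0.2362 = 113.376
dG = -72.31 - (113.376)
dG = -185.686 kJ/mol, rounded to 4 dp:

-185.6860 kJ/mol


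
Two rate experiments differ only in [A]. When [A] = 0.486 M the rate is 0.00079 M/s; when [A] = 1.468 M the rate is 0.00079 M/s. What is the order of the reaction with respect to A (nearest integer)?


Rate is proportional to [A]^n, so rate2/rate1 = ([A]2/[A]1)^n. Take logs to solve for n.
rate2/rate1 = 0.00079 / 0.00079 = 1.0
[A]2/[A]1 = 1.468 / 0.486 = 3.0206
n = ln(1.0) / ln(3.0206) = 0.0
Nearest integer order:

0


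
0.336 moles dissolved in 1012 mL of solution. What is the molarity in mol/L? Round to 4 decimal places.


Convert volume to liters: V_L = V_mL / 1000.
V_L = 1012 / 1000 = 1.012 L
M = n / V_L = 0.336 / 1.012
M = 0.33201581 mol/L, rounded to 4 dp:

0.3320 mol/L


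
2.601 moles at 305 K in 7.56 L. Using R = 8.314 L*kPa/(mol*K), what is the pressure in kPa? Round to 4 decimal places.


PV = nRT, solve for P = nRT / V.
nRT = 2.601 * 8.314 * 305 = 6595.5378
P = 6595.5378 / 7.56
P = 872.42563492 kPa, rounded to 4 dp:

872.4256 kPa


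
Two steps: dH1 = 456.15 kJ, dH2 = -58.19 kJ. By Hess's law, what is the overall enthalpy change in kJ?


Hess's law: enthalpy is a state function, so add the step enthalpies.
dH_total = dH1 + dH2 = 456.15 + (-58.19)
dH_total = 397.96 kJ:

397.96 kJ


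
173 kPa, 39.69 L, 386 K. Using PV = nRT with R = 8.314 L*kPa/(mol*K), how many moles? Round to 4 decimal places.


PV = nRT, solve for n = PV / (RT).
PV = 173 * 39.69 = 6866.37
RT = 8.314 * 386 = 3209.204
n = 6866.37 / 3209.204
n = 2.13958664 mol, rounded to 4 dp:

2.1396 mol


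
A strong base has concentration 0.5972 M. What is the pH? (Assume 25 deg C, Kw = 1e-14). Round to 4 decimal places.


A strong base dissociates completely, so [OH-] equals the given concentration.
pOH = -log10([OH-]) = -log10(0.5972) = 0.22388
pH = 14 - pOH = 14 - 0.22388
pH = 13.77612, rounded to 4 dp:

13.7761


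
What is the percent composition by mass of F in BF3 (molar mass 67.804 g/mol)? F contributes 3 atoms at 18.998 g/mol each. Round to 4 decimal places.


pct = 100 * (n_elem * M_elem) / M_total
mass_contribution = 3 * 18.998 = 56.994 g/mol
pct = 100 * 56.994 / 67.804
pct = 84.05698779 %, rounded to 4 dp:

84.0570 %


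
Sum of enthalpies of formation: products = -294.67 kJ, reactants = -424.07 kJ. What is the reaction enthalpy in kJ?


dH_rxn = sum(dH_f products) - sum(dH_f reactants)
dH_rxn = -294.67 - (-424.07)
dH_rxn = 129.4 kJ:

129.40 kJ


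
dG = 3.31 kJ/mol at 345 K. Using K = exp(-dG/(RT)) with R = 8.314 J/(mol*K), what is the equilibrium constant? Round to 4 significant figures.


dG is in kJ/mol; multiply by 1000 to match R in J/(mol*K).
RT = 8.314 * 345 = 2868.33 J/mol
exponent = -dG*1000 / (RT) = -(3.31*1000) / 2868.33 = -1.15398159
K = exp(-1.15398159)
K = 0.31537856, rounded to 4 significant figures:

0.3154


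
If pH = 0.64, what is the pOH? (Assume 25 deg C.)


At 25 deg C, pH + pOH = 14.
pOH = 14 - pH = 14 - 0.64
pOH = 13.36:

13.36


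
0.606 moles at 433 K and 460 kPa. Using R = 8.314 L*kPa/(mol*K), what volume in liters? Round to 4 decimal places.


PV = nRT, solve for V = nRT / P.
nRT = 0.606 * 8.314 * 433 = 2181.577
V = 2181.577 / 460
V = 4.7425587 L, rounded to 4 dp:

4.7426 L


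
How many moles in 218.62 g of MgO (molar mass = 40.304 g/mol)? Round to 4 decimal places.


n = mass / M
n = 218.62 / 40.304
n = 5.42427551 mol, rounded to 4 dp:

5.4243 mol


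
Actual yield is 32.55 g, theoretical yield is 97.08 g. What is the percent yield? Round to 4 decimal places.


% yield = 100 * actual / theoretical
% yield = 100 * 32.55 / 97.08
% yield = 33.52904821 %, rounded to 4 dp:

33.5290 %


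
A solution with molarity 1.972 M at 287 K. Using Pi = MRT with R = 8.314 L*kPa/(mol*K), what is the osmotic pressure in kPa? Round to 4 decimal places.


Osmotic pressure (van't Hoff): Pi = M*R*T.
RT = 8.314 * 287 = 2386.118
Pi = 1.972 * 2386.118
Pi = 4705.424696 kPa, rounded to 4 dp:

4705.4247 kPa


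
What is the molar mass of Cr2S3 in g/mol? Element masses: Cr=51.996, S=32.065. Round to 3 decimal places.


M = sum(count * atomic_mass) over atoms.
M = 2*51.996 + 3*32.065
M = 103.992 + 96.195
M = 200.187 g/mol, rounded to 3 dp:

200.187 g/mol


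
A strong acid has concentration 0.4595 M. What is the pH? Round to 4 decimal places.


A strong acid dissociates completely, so [H+] equals the given concentration.
pH = -log10([H+]) = -log10(0.4595)
pH = 0.33771448, rounded to 4 dp:

0.3377


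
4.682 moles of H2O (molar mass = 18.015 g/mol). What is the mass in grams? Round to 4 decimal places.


mass = n * M
mass = 4.682 * 18.015
mass = 84.34623 g, rounded to 4 dp:

84.3462 g


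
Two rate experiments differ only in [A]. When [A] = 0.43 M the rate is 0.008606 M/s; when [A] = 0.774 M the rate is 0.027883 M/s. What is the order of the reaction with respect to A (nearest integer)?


Rate is proportional to [A]^n, so rate2/rate1 = ([A]2/[A]1)^n. Take logs to solve for n.
rate2/rate1 = 0.027883 / 0.008606 = 3.2399
[A]2/[A]1 = 0.774 / 0.43 = 1.8
n = ln(3.2399) / ln(1.8) = 2.0
Nearest integer order:

2


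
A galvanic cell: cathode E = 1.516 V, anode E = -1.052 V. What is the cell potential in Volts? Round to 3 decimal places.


Standard cell potential: E_cell = E_cathode - E_anode.
E_cell = 1.516 - (-1.052)
E_cell = 2.568 V, rounded to 3 dp:

2.568 V


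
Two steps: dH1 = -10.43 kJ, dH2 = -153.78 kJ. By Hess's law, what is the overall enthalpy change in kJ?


Hess's law: enthalpy is a state function, so add the step enthalpies.
dH_total = dH1 + dH2 = -10.43 + (-153.78)
dH_total = -164.21 kJ:

-164.21 kJ


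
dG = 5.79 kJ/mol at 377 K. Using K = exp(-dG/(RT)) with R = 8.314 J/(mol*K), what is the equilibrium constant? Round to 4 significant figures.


dG is in kJ/mol; multiply by 1000 to match R in J/(mol*K).
RT = 8.314 * 377 = 3134.378 J/mol
exponent = -dG*1000 / (RT) = -(5.79*1000) / 3134.378 = -1.84725646
K = exp(-1.84725646)
K = 0.15766915, rounded to 4 significant figures:

0.1577


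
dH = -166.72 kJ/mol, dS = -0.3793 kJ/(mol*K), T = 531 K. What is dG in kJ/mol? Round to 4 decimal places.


Gibbs: dG = dH - T*dS (consistent units, dS already in kJ/(mol*K)).
T*dS = 531 * -0.3793 = -201.4083
dG = -166.72 - (-201.4083)
dG = 34.6883 kJ/mol, rounded to 4 dp:

34.6883 kJ/mol


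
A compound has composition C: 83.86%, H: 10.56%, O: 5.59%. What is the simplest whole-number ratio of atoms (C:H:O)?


Assume 100 g of compound, divide each mass% by atomic mass to get moles, then normalize by the smallest to get a raw atom ratio.
Moles per 100 g: C: 83.86/12.011 = 6.9819, H: 10.56/1.008 = 10.4762, O: 5.59/15.999 = 0.3494
Raw ratio (divide by min = 0.3494): C: 19.983, H: 29.984, O: 1.0
Multiply by 1 to clear fractions: C: 19.983 ~= 20, H: 29.984 ~= 30, O: 1.0 ~= 1
Reduce by GCD to get the simplest whole-number ratio:

20:30:1


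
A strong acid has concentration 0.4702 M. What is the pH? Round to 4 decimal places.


A strong acid dissociates completely, so [H+] equals the given concentration.
pH = -log10([H+]) = -log10(0.4702)
pH = 0.32771738, rounded to 4 dp:

0.3277


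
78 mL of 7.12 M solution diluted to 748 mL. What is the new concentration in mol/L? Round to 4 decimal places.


Dilution: M1*V1 = M2*V2, solve for M2.
M2 = M1*V1 / V2
M2 = 7.12 * 78 / 748
M2 = 555.36 / 748
M2 = 0.74245989 mol/L, rounded to 4 dp:

0.7425 mol/L


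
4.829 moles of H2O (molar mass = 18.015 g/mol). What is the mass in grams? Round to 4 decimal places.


mass = n * M
mass = 4.829 * 18.015
mass = 86.994435 g, rounded to 4 dp:

86.9944 g


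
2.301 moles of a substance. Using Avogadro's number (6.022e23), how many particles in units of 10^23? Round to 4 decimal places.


N = n * NA, then divide by 1e23 for the requested units.
N / 1e23 = n * 6.022
N / 1e23 = 2.301 * 6.022
N / 1e23 = 13.856622, rounded to 4 dp:

13.8566


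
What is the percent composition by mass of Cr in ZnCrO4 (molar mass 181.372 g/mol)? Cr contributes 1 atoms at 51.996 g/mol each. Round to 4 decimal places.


pct = 100 * (n_elem * M_elem) / M_total
mass_contribution = 1 * 51.996 = 51.996 g/mol
pct = 100 * 51.996 / 181.372
pct = 28.66815164 %, rounded to 4 dp:

28.6682 %


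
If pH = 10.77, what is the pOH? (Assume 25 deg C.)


At 25 deg C, pH + pOH = 14.
pOH = 14 - pH = 14 - 10.77
pOH = 3.23:

3.23


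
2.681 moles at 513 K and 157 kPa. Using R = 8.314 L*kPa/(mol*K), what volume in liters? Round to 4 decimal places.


PV = nRT, solve for V = nRT / P.
nRT = 2.681 * 8.314 * 513 = 11434.6848
V = 11434.6848 / 157
V = 72.83238726 L, rounded to 4 dp:

72.8324 L


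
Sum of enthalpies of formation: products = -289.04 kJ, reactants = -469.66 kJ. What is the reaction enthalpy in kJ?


dH_rxn = sum(dH_f products) - sum(dH_f reactants)
dH_rxn = -289.04 - (-469.66)
dH_rxn = 180.62 kJ:

180.62 kJ


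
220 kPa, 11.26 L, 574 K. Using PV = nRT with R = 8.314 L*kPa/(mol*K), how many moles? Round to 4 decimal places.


PV = nRT, solve for n = PV / (RT).
PV = 220 * 11.26 = 2477.2
RT = 8.314 * 574 = 4772.236
n = 2477.2 / 4772.236
n = 0.51908581 mol, rounded to 4 dp:

0.5191 mol


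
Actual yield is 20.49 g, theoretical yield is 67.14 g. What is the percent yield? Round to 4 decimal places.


% yield = 100 * actual / theoretical
% yield = 100 * 20.49 / 67.14
% yield = 30.51831993 %, rounded to 4 dp:

30.5183 %


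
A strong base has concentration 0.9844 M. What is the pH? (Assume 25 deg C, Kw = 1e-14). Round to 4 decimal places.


A strong base dissociates completely, so [OH-] equals the given concentration.
pOH = -log10([OH-]) = -log10(0.9844) = 0.006828
pH = 14 - pOH = 14 - 0.006828
pH = 13.993172, rounded to 4 dp:

13.9932


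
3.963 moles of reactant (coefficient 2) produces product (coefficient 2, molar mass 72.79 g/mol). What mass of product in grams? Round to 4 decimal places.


Use the coefficient ratio to convert reactant moles to product moles, then multiply by the product's molar mass.
moles_P = moles_R * (coeff_P / coeff_R) = 3.963 * (2/2) = 3.963
mass_P = moles_P * M_P = 3.963 * 72.79
mass_P = 288.46677 g, rounded to 4 dp:

288.4668 g


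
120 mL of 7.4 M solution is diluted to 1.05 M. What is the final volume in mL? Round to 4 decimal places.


Dilution: M1*V1 = M2*V2, solve for V2.
V2 = M1*V1 / M2
V2 = 7.4 * 120 / 1.05
V2 = 888.0 / 1.05
V2 = 845.71428571 mL, rounded to 4 dp:

845.7143 mL


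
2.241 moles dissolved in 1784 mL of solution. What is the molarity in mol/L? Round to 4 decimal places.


Convert volume to liters: V_L = V_mL / 1000.
V_L = 1784 / 1000 = 1.784 L
M = n / V_L = 2.241 / 1.784
M = 1.25616592 mol/L, rounded to 4 dp:

1.2562 mol/L


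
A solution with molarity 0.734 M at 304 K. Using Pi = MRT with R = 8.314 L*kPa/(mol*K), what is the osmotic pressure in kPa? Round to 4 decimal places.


Osmotic pressure (van't Hoff): Pi = M*R*T.
RT = 8.314 * 304 = 2527.456
Pi = 0.734 * 2527.456
Pi = 1855.152704 kPa, rounded to 4 dp:

1855.1527 kPa


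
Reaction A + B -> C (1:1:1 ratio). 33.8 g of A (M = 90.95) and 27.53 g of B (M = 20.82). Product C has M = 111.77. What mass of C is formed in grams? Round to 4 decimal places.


Find moles of each reactant; the smaller value is the limiting reagent in a 1:1:1 reaction, so moles_C equals moles of the limiter.
n_A = mass_A / M_A = 33.8 / 90.95 = 0.371633 mol
n_B = mass_B / M_B = 27.53 / 20.82 = 1.322286 mol
Limiting reagent: A (smaller), n_limiting = 0.371633 mol
mass_C = n_limiting * M_C = 0.371633 * 111.77
mass_C = 41.53742041 g, rounded to 4 dp:

41.5374 g
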